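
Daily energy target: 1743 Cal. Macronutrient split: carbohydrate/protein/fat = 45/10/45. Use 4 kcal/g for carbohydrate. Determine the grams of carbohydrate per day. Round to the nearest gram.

Carbohydrate energy = 45% × 1743 = 784.35 kcal.
At 4 kcal/g: 784.35 ÷ 4 = 196.0875 g.

196 g/day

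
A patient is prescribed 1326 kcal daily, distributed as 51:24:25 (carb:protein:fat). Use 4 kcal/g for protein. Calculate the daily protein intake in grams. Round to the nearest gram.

80 g/day

Protein energy = 24% × 1326 = 318.24 kcal.
At 4 kcal/g: 318.24 ÷ 4 = 79.56 g.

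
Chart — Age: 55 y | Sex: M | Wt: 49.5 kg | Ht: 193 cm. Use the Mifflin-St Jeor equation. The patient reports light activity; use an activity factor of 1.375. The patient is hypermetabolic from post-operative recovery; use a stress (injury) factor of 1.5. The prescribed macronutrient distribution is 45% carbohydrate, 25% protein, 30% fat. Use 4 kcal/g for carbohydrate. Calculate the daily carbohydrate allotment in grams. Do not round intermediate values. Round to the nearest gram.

Mifflin-St Jeor (male): BMR = 10(49.5) + 6.25(193) − 5(55) + 5 = 495 + 1206.25 − 275 + 5 = 1431.25 kcal/day.
TEE = 1431.25 × 1.375 = 1967.9688 kcal/day.
With stress factor 1.5: 1967.9688 × 1.5 = 2951.9531 kcal/day.
Carbohydrate energy = 45% × 2951.9531 = 1328.3789 kcal.
Carbohydrate = 1328.3789 ÷ 4 kcal/g = 332.0947 g.

332 g/day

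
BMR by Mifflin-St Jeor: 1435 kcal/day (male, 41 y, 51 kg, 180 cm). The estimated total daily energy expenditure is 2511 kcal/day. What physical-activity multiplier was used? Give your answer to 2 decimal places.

Activity factor = TEE ÷ BMR = 2511 ÷ 1435 = 1.75.

1.75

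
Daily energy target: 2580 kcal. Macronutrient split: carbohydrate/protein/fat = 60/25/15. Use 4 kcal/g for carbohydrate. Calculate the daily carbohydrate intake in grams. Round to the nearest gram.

387 g/day

Carbohydrate energy = 60% × 2580 = 1548 kcal.
At 4 kcal/g: 1548 ÷ 4 = 387 g.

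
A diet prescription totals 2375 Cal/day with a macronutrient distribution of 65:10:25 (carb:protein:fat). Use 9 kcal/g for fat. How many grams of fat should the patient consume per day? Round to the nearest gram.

66 g/day

Fat energy = 25% × 2375 = 593.75 kcal.
At 9 kcal/g: 593.75 ÷ 9 = 65.9722 g.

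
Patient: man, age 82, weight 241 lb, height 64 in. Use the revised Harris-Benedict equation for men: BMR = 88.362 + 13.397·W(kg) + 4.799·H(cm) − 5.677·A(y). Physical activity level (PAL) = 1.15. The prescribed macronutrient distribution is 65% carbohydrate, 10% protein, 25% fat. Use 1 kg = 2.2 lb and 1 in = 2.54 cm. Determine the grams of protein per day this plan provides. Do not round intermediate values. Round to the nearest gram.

54 g/day

Convert to metric: weight = 241 ÷ 2.2 = 109.5455 kg; height = 64 × 2.54 = 162.56 cm.
Harris-Benedict: BMR = 88.362 + 13.397(109.5455) + 4.799(162.56) − 5.677(82) = 1870.5539 kcal/day.
TEE = 1870.5539 × 1.15 = 2151.137 kcal/day.
Protein energy = 10% × 2151.137 = 215.1137 kcal.
Protein = 215.1137 ÷ 4 kcal/g = 53.7784 g.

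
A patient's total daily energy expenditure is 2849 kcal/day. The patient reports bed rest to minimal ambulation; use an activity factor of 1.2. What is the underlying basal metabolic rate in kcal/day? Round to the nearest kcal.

2374 kcal/day

BMR = TEE ÷ activity factor = 2849 ÷ 1.2 = 2374.1667 kcal/day.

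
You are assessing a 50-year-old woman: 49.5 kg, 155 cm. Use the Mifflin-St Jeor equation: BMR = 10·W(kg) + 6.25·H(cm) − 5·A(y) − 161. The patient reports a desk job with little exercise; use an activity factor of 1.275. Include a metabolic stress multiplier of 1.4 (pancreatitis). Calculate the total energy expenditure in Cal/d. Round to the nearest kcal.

1879 Cal/d

Mifflin-St Jeor (female): BMR = 10(49.5) + 6.25(155) − 5(50) − 161 = 495 + 968.75 − 250 − 161 = 1052.75 kcal/day.
TEE = BMR × activity factor = 1052.75 × 1.275 = 1342.2563 kcal/day.
Apply stress factor: 1342.2563 × 1.4 = 1879.1588 kcal/day.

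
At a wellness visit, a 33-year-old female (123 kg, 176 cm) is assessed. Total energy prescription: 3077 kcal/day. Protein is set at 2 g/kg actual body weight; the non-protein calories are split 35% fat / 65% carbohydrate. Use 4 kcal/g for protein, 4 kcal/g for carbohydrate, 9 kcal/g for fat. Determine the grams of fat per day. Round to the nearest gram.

Protein = 2 × 123 = 246 g → 246 × 4 = 984 kcal.
Non-protein calories = 3077 − 984 = 2093 kcal.
Fat: 35% × 2093 = 732.55 kcal; carbohydrate: 1360.45 kcal.
Fat: 732.55 kcal ÷ 9 kcal/g = 81.3944 g.

81 g/day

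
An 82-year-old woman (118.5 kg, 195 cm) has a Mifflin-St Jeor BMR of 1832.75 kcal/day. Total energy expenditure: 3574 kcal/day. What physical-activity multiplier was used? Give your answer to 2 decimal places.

Activity factor = TEE ÷ BMR = 3574 ÷ 1832.75 = 1.95.

1.95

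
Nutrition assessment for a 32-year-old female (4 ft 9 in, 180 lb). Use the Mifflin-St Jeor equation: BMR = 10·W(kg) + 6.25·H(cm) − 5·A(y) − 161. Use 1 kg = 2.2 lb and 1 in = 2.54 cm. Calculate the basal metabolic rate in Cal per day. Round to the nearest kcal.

Convert to metric: weight = 180 ÷ 2.2 = 81.8182 kg; height = (4×12 + 9) × 2.54 = 57 × 2.54 = 144.78 cm.
Mifflin-St Jeor (female): BMR = 10(81.8182) + 6.25(144.78) − 5(32) − 161 = 818.1818 + 904.875 − 160 − 161 = 1402.0568 kcal/day.

1402 Cal per day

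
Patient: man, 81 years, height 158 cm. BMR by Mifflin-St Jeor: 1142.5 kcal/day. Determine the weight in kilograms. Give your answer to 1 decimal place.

55.5 kg

1142.5 = 10·W + 6.25(158) − 5(81) + 5
10·W = 1142.5 − 587.5 = 555, so W = 55.5 kg.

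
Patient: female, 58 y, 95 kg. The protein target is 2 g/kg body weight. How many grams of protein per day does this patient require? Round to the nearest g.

190 g/day

Protein = 2 g/kg × 95 kg = 190 g/day.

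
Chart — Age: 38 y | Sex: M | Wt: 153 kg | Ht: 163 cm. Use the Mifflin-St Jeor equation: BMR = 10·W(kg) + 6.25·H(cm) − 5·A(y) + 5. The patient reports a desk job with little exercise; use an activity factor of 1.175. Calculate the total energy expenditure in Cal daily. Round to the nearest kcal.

2777 Cal daily

Mifflin-St Jeor (male): BMR = 10(153) + 6.25(163) − 5(38) + 5 = 1530 + 1018.75 − 190 + 5 = 2363.75 kcal/day.
TEE = BMR × activity factor = 2363.75 × 1.175 = 2777.4063 kcal/day.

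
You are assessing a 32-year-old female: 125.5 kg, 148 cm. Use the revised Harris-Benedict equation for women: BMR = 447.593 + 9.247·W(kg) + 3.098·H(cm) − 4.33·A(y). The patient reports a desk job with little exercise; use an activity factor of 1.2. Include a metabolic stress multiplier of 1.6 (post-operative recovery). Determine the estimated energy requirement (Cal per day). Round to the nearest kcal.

3702 Cal per day

Harris-Benedict: BMR = 447.593 + 9.247(125.5) + 3.098(148) − 4.33(32) = 1928.0355 kcal/day.
TEE = BMR × activity factor = 1928.0355 × 1.2 = 2313.6426 kcal/day.
Apply stress factor: 2313.6426 × 1.6 = 3701.8282 kcal/day.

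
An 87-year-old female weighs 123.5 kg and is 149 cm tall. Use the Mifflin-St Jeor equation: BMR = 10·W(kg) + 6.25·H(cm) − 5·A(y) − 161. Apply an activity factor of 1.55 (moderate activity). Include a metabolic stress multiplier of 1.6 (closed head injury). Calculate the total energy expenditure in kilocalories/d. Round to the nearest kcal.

3894 kilocalories/d

Mifflin-St Jeor (female): BMR = 10(123.5) + 6.25(149) − 5(87) − 161 = 1235 + 931.25 − 435 − 161 = 1570.25 kcal/day.
TEE = BMR × activity factor = 1570.25 × 1.55 = 2433.8875 kcal/day.
Apply stress factor: 2433.8875 × 1.6 = 3894.22 kcal/day.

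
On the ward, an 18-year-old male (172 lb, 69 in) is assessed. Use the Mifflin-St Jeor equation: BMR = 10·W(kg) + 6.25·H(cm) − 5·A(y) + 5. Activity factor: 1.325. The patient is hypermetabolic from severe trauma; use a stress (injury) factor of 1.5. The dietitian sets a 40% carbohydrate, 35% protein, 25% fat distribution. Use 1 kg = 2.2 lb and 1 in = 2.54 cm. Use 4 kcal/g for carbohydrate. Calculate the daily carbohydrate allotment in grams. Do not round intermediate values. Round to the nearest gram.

356 g/day

Convert to metric: weight = 172 ÷ 2.2 = 78.1818 kg; height = 69 × 2.54 = 175.26 cm.
Mifflin-St Jeor (male): BMR = 10(78.1818) + 6.25(175.26) − 5(18) + 5 = 781.8182 + 1095.375 − 90 + 5 = 1792.1932 kcal/day.
TEE = 1792.1932 × 1.325 = 2374.656 kcal/day.
With stress factor 1.5: 2374.656 × 1.5 = 3561.9839 kcal/day.
Carbohydrate energy = 40% × 3561.9839 = 1424.7936 kcal.
Carbohydrate = 1424.7936 ÷ 4 kcal/g = 356.1984 g.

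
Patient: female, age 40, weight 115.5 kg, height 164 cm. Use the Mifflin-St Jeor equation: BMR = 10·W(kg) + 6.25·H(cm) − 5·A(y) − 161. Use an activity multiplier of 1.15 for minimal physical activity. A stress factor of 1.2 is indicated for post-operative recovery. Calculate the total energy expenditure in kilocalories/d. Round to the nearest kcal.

2510 kilocalories/d

Mifflin-St Jeor (female): BMR = 10(115.5) + 6.25(164) − 5(40) − 161 = 1155 + 1025 − 200 − 161 = 1819 kcal/day.
TEE = BMR × activity factor = 1819 × 1.15 = 2091.85 kcal/day.
Apply stress factor: 2091.85 × 1.2 = 2510.22 kcal/day.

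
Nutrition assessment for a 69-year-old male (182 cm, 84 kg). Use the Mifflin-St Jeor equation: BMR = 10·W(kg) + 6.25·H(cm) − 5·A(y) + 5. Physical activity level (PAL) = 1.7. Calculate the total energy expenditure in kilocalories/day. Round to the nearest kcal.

2784 kilocalories/day

Mifflin-St Jeor (male): BMR = 10(84) + 6.25(182) − 5(69) + 5 = 840 + 1137.5 − 345 + 5 = 1637.5 kcal/day.
TEE = BMR × activity factor = 1637.5 × 1.7 = 2783.75 kcal/day.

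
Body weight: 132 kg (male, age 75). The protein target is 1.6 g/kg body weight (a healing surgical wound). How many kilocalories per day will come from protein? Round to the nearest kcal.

845 kcal/day

Protein = 1.6 g/kg × 132 kg = 211.2 g/day.
Protein energy = 211.2 g × 4 kcal/g = 844.8 kcal/day.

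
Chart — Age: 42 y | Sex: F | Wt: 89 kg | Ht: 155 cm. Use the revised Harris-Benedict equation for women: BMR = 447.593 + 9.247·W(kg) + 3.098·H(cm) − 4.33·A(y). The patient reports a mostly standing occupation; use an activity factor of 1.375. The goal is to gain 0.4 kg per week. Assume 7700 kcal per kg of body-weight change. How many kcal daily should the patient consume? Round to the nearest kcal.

Harris-Benedict: BMR = 447.593 + 9.247(89) + 3.098(155) − 4.33(42) = 1568.906 kcal/day.
TEE = 1568.906 × 1.375 = 2157.2458 kcal/day.
Required daily surplus = 0.4 × 7700 ÷ 7 = 440 kcal/day.
Target intake = 2157.2458 + 440 = 2597.2458 kcal/day.

2597 kcal daily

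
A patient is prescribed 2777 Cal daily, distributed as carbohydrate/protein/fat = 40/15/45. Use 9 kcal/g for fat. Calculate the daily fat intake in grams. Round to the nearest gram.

Fat energy = 45% × 2777 = 1249.65 kcal.
At 9 kcal/g: 1249.65 ÷ 9 = 138.85 g.

139 g/day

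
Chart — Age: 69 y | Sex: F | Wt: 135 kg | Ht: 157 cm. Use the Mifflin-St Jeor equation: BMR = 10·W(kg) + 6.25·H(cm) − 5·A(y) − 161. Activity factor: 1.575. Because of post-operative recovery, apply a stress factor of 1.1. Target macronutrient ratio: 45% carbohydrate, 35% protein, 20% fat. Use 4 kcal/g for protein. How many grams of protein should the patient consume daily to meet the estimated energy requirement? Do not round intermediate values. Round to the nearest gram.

Mifflin-St Jeor (female): BMR = 10(135) + 6.25(157) − 5(69) − 161 = 1350 + 981.25 − 345 − 161 = 1825.25 kcal/day.
TEE = 1825.25 × 1.575 = 2874.7688 kcal/day.
With stress factor 1.1: 2874.7688 × 1.1 = 3162.2456 kcal/day.
Protein energy = 35% × 3162.2456 = 1106.786 kcal.
Protein = 1106.786 ÷ 4 kcal/g = 276.6965 g.

277 g/day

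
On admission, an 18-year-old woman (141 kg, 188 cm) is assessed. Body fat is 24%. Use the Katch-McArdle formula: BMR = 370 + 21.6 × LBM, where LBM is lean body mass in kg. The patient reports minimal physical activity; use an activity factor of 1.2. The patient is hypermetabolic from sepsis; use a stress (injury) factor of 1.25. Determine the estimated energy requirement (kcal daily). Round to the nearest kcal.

4027 kcal daily

LBM = 141 × (1 − 0.24) = 107.16 kg. Katch-McArdle: BMR = 370 + 21.6 × 107.16 = 2684.656 kcal/day.
TEE = BMR × activity factor = 2684.656 × 1.2 = 3221.5872 kcal/day.
Apply stress factor: 3221.5872 × 1.25 = 4026.984 kcal/day.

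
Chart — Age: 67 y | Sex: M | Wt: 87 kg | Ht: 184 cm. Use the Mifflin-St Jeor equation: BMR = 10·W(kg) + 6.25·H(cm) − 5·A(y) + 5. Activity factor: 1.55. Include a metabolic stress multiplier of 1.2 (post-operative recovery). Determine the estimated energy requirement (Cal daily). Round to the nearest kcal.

Mifflin-St Jeor (male): BMR = 10(87) + 6.25(184) − 5(67) + 5 = 870 + 1150 − 335 + 5 = 1690 kcal/day.
TEE = BMR × activity factor = 1690 × 1.55 = 2619.5 kcal/day.
Apply stress factor: 2619.5 × 1.2 = 3143.4 kcal/day.

3143 Cal daily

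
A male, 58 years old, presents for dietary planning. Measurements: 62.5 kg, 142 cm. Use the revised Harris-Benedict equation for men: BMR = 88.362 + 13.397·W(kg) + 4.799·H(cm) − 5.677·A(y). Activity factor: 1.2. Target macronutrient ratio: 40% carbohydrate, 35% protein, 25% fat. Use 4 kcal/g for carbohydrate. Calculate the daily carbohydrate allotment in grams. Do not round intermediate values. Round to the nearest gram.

Harris-Benedict: BMR = 88.362 + 13.397(62.5) + 4.799(142) − 5.677(58) = 1277.8665 kcal/day.
TEE = 1277.8665 × 1.2 = 1533.4398 kcal/day.
Carbohydrate energy = 40% × 1533.4398 = 613.3759 kcal.
Carbohydrate = 613.3759 ÷ 4 kcal/g = 153.344 g.

153 g/day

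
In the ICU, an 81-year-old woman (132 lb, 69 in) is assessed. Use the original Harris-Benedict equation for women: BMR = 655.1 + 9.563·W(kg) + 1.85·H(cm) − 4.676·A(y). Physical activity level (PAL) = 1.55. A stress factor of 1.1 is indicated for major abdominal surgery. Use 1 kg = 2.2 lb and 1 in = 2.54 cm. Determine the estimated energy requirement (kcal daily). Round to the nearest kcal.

Convert to metric: weight = 132 ÷ 2.2 = 60 kg; height = 69 × 2.54 = 175.26 cm.
Harris-Benedict: BMR = 655.1 + 9.563(60) + 1.85(175.26) − 4.676(81) = 1174.355 kcal/day.
TEE = BMR × activity factor = 1174.355 × 1.55 = 1820.2503 kcal/day.
Apply stress factor: 1820.2503 × 1.1 = 2002.2753 kcal/day.

2002 kcal daily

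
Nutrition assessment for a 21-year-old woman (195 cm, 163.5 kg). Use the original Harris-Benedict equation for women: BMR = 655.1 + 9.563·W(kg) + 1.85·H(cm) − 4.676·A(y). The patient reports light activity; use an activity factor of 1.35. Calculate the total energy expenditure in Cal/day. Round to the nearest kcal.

Harris-Benedict: BMR = 655.1 + 9.563(163.5) + 1.85(195) − 4.676(21) = 2481.2045 kcal/day.
TEE = BMR × activity factor = 2481.2045 × 1.35 = 3349.6261 kcal/day.

3350 Cal/day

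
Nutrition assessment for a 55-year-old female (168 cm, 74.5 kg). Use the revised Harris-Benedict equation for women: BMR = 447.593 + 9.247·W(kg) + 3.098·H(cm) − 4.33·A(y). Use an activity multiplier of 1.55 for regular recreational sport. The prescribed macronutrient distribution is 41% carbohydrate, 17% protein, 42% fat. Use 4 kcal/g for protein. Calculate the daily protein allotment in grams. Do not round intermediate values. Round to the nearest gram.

Harris-Benedict: BMR = 447.593 + 9.247(74.5) + 3.098(168) − 4.33(55) = 1418.8085 kcal/day.
TEE = 1418.8085 × 1.55 = 2199.1532 kcal/day.
Protein energy = 17% × 2199.1532 = 373.856 kcal.
Protein = 373.856 ÷ 4 kcal/g = 93.464 g.

93 g/day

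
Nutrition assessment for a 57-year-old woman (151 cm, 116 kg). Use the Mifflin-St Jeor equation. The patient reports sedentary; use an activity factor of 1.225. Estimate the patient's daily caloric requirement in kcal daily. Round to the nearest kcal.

2031 kcal daily

Mifflin-St Jeor (female): BMR = 10(116) + 6.25(151) − 5(57) − 161 = 1160 + 943.75 − 285 − 161 = 1657.75 kcal/day.
TEE = BMR × activity factor = 1657.75 × 1.225 = 2030.7438 kcal/day.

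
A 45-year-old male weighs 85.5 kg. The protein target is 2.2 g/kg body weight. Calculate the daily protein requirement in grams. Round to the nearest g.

188 g/day

Protein = 2.2 g/kg × 85.5 kg = 188.1 g/day.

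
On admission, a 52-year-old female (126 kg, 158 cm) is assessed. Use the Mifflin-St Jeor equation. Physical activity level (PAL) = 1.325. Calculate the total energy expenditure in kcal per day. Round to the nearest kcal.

Mifflin-St Jeor (female): BMR = 10(126) + 6.25(158) − 5(52) − 161 = 1260 + 987.5 − 260 − 161 = 1826.5 kcal/day.
TEE = BMR × activity factor = 1826.5 × 1.325 = 2420.1125 kcal/day.

2420 kcal per day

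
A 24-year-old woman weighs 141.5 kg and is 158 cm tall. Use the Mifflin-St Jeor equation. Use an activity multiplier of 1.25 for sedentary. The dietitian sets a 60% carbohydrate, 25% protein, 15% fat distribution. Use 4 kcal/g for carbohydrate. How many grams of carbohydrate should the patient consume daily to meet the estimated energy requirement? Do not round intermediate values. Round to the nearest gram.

Mifflin-St Jeor (female): BMR = 10(141.5) + 6.25(158) − 5(24) − 161 = 1415 + 987.5 − 120 − 161 = 2121.5 kcal/day.
TEE = 2121.5 × 1.25 = 2651.875 kcal/day.
Carbohydrate energy = 60% × 2651.875 = 1591.125 kcal.
Carbohydrate = 1591.125 ÷ 4 kcal/g = 397.7813 g.

398 g/day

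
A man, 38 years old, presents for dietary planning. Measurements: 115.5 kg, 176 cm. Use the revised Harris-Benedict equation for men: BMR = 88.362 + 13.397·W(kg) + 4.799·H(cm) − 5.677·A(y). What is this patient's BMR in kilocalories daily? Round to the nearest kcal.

2265 kilocalories daily

Harris-Benedict: BMR = 88.362 + 13.397(115.5) + 4.799(176) − 5.677(38) = 2264.6135 kcal/day.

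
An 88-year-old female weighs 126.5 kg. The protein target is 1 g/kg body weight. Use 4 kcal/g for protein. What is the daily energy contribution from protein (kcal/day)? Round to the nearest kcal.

506 kcal/day

Protein = 1 g/kg × 126.5 kg = 126.5 g/day.
Protein energy = 126.5 g × 4 kcal/g = 506 kcal/day.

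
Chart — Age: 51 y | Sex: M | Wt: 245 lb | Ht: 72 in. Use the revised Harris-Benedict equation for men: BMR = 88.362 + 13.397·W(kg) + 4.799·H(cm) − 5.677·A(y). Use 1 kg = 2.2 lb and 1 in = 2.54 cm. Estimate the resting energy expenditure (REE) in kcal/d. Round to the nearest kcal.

Convert to metric: weight = 245 ÷ 2.2 = 111.3636 kg; height = 72 × 2.54 = 182.88 cm.
Harris-Benedict: BMR = 88.362 + 13.397(111.3636) + 4.799(182.88) − 5.677(51) = 2168.4148 kcal/day.

2168 kcal/d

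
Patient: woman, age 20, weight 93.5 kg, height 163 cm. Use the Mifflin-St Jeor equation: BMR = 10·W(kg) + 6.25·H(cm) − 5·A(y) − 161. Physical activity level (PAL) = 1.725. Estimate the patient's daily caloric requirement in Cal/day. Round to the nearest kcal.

2920 Cal/day

Mifflin-St Jeor (female): BMR = 10(93.5) + 6.25(163) − 5(20) − 161 = 935 + 1018.75 − 100 − 161 = 1692.75 kcal/day.
TEE = BMR × activity factor = 1692.75 × 1.725 = 2919.9938 kcal/day.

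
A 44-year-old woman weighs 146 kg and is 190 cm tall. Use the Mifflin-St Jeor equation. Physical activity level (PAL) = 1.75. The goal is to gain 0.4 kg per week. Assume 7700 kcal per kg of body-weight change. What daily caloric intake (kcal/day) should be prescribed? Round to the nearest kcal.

Mifflin-St Jeor (female): BMR = 10(146) + 6.25(190) − 5(44) − 161 = 1460 + 1187.5 − 220 − 161 = 2266.5 kcal/day.
TEE = 2266.5 × 1.75 = 3966.375 kcal/day.
Required daily surplus = 0.4 × 7700 ÷ 7 = 440 kcal/day.
Target intake = 3966.375 + 440 = 4406.375 kcal/day.

4406 kcal/day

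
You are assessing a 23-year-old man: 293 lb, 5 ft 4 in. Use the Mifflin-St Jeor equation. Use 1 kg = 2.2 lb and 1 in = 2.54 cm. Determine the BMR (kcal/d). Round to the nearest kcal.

Convert to metric: weight = 293 ÷ 2.2 = 133.1818 kg; height = (5×12 + 4) × 2.54 = 64 × 2.54 = 162.56 cm.
Mifflin-St Jeor (male): BMR = 10(133.1818) + 6.25(162.56) − 5(23) + 5 = 1331.8182 + 1016 − 115 + 5 = 2237.8182 kcal/day.

2238 kcal/d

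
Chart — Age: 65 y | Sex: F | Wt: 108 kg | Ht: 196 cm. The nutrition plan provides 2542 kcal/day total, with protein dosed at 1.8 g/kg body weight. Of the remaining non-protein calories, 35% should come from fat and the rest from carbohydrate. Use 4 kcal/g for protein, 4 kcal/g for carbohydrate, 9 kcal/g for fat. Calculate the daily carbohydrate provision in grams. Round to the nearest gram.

287 g/day

Protein = 1.8 × 108 = 194.4 g → 194.4 × 4 = 777.6 kcal.
Non-protein calories = 2542 − 777.6 = 1764.4 kcal.
Fat: 35% × 1764.4 = 617.54 kcal; carbohydrate: 1146.86 kcal.
Carbohydrate: 1146.86 kcal ÷ 4 kcal/g = 286.715 g.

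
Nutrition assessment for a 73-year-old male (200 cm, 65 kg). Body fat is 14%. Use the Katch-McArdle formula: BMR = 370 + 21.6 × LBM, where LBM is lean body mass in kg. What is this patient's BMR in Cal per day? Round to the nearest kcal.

LBM = 65 × (1 − 0.14) = 55.9 kg. Katch-McArdle: BMR = 370 + 21.6 × 55.9 = 1577.44 kcal/day.

1577 Cal per day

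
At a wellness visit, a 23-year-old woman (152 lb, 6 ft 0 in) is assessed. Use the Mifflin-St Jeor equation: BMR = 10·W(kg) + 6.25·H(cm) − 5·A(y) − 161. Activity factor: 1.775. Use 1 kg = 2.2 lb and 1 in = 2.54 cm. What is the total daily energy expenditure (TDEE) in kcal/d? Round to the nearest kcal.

Convert to metric: weight = 152 ÷ 2.2 = 69.0909 kg; height = (6×12 + 0) × 2.54 = 72 × 2.54 = 182.88 cm.
Mifflin-St Jeor (female): BMR = 10(69.0909) + 6.25(182.88) − 5(23) − 161 = 690.9091 + 1143 − 115 − 161 = 1557.9091 kcal/day.
TEE = BMR × activity factor = 1557.9091 × 1.775 = 2765.2886 kcal/day.

2765 kcal/d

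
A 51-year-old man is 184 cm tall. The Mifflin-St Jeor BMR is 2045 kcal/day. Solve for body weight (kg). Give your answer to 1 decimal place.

2045 = 10·W + 6.25(184) − 5(51) + 5
10·W = 2045 − 900 = 1145, so W = 114.5 kg.

114.5 kg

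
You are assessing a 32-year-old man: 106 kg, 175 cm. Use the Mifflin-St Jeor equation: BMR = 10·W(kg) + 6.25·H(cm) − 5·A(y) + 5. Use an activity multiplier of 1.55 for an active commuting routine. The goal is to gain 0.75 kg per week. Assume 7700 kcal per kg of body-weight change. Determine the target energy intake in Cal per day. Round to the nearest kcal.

Mifflin-St Jeor (male): BMR = 10(106) + 6.25(175) − 5(32) + 5 = 1060 + 1093.75 − 160 + 5 = 1998.75 kcal/day.
TEE = 1998.75 × 1.55 = 3098.0625 kcal/day.
Required daily surplus = 0.75 × 7700 ÷ 7 = 825 kcal/day.
Target intake = 3098.0625 + 825 = 3923.0625 kcal/day.

3923 Cal per day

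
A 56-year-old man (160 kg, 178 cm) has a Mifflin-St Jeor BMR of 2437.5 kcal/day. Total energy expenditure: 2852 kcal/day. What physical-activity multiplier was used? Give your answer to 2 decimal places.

Activity factor = TEE ÷ BMR = 2852 ÷ 2437.5 = 1.17.

1.17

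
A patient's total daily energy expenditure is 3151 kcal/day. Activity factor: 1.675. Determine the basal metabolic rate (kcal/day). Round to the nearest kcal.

1881 kcal/day

BMR = TEE ÷ activity factor = 3151 ÷ 1.675 = 1881.194 kcal/day.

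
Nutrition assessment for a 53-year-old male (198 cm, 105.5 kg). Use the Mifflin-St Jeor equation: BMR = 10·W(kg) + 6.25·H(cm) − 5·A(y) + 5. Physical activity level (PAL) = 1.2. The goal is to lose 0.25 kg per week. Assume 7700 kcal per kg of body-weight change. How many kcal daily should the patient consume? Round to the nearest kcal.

Mifflin-St Jeor (male): BMR = 10(105.5) + 6.25(198) − 5(53) + 5 = 1055 + 1237.5 − 265 + 5 = 2032.5 kcal/day.
TEE = 2032.5 × 1.2 = 2439 kcal/day.
Required daily deficit = 0.25 × 7700 ÷ 7 = 275 kcal/day.
Target intake = 2439 − 275 = 2164 kcal/day.

2164 kcal daily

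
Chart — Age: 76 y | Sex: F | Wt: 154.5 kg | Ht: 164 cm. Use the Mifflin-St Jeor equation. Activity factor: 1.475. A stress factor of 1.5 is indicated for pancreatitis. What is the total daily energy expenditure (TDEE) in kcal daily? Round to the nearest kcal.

4489 kcal daily

Mifflin-St Jeor (female): BMR = 10(154.5) + 6.25(164) − 5(76) − 161 = 1545 + 1025 − 380 − 161 = 2029 kcal/day.
TEE = BMR × activity factor = 2029 × 1.475 = 2992.775 kcal/day.
Apply stress factor: 2992.775 × 1.5 = 4489.1625 kcal/day.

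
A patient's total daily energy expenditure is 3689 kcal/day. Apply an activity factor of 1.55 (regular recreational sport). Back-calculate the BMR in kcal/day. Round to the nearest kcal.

2380 kcal/day

BMR = TEE ÷ activity factor = 3689 ÷ 1.55 = 2380 kcal/day.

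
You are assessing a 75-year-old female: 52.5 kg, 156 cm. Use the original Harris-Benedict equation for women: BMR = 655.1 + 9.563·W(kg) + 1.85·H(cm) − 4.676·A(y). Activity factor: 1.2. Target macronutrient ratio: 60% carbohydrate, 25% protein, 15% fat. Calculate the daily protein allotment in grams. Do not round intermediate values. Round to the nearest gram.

82 g/day

Harris-Benedict: BMR = 655.1 + 9.563(52.5) + 1.85(156) − 4.676(75) = 1095.0575 kcal/day.
TEE = 1095.0575 × 1.2 = 1314.069 kcal/day.
Protein energy = 25% × 1314.069 = 328.5173 kcal.
Protein = 328.5173 ÷ 4 kcal/g = 82.1293 g.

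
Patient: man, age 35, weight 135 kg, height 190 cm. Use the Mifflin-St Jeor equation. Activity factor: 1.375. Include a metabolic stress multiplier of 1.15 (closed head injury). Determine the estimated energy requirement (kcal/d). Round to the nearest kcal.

Mifflin-St Jeor (male): BMR = 10(135) + 6.25(190) − 5(35) + 5 = 1350 + 1187.5 − 175 + 5 = 2367.5 kcal/day.
TEE = BMR × activity factor = 2367.5 × 1.375 = 3255.3125 kcal/day.
Apply stress factor: 3255.3125 × 1.15 = 3743.6094 kcal/day.

3744 kcal/d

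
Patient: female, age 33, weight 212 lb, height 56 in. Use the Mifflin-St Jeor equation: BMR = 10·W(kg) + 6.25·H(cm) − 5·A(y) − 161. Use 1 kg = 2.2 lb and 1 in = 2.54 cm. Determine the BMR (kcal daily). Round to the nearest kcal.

Convert to metric: weight = 212 ÷ 2.2 = 96.3636 kg; height = 56 × 2.54 = 142.24 cm.
Mifflin-St Jeor (female): BMR = 10(96.3636) + 6.25(142.24) − 5(33) − 161 = 963.6364 + 889 − 165 − 161 = 1526.6364 kcal/day.

1527 kcal daily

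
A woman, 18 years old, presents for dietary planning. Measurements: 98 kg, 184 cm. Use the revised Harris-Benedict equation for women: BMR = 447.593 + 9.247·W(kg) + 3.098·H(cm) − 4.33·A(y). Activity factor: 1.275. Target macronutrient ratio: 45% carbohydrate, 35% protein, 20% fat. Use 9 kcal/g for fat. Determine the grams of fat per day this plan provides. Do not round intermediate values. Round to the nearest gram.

52 g/day

Harris-Benedict: BMR = 447.593 + 9.247(98) + 3.098(184) − 4.33(18) = 1845.891 kcal/day.
TEE = 1845.891 × 1.275 = 2353.511 kcal/day.
Fat energy = 20% × 2353.511 = 470.7022 kcal.
Fat = 470.7022 ÷ 9 kcal/g = 52.3002 g.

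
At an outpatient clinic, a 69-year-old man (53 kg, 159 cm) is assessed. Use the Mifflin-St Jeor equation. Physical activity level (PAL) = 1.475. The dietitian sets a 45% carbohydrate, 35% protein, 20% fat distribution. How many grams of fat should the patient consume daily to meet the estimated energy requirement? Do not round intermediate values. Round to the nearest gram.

39 g/day

Mifflin-St Jeor (male): BMR = 10(53) + 6.25(159) − 5(69) + 5 = 530 + 993.75 − 345 + 5 = 1183.75 kcal/day.
TEE = 1183.75 × 1.475 = 1746.0313 kcal/day.
Fat energy = 20% × 1746.0313 = 349.2063 kcal.
Fat = 349.2063 ÷ 9 kcal/g = 38.8007 g.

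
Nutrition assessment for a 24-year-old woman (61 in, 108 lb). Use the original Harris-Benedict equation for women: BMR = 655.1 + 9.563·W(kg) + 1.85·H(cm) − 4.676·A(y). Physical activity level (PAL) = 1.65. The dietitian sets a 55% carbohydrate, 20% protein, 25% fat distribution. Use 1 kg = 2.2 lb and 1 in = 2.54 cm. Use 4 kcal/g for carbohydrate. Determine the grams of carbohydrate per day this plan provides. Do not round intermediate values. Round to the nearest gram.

295 g/day

Convert to metric: weight = 108 ÷ 2.2 = 49.0909 kg; height = 61 × 2.54 = 154.94 cm.
Harris-Benedict: BMR = 655.1 + 9.563(49.0909) + 1.85(154.94) − 4.676(24) = 1298.9714 kcal/day.
TEE = 1298.9714 × 1.65 = 2143.3028 kcal/day.
Carbohydrate energy = 55% × 2143.3028 = 1178.8165 kcal.
Carbohydrate = 1178.8165 ÷ 4 kcal/g = 294.7041 g.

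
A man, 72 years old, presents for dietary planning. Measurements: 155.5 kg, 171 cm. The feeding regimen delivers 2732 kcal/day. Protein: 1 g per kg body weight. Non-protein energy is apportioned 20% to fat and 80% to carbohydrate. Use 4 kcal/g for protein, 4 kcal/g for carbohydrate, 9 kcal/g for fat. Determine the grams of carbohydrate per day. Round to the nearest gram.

Protein = 1 × 155.5 = 155.5 g → 155.5 × 4 = 622 kcal.
Non-protein calories = 2732 − 622 = 2110 kcal.
Fat: 20% × 2110 = 422 kcal; carbohydrate: 1688 kcal.
Carbohydrate: 1688 kcal ÷ 4 kcal/g = 422 g.

422 g/day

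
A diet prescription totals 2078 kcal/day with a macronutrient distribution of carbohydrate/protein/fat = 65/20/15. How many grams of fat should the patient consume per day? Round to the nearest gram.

35 g/day

Fat energy = 15% × 2078 = 311.7 kcal.
At 9 kcal/g: 311.7 ÷ 9 = 34.6333 g.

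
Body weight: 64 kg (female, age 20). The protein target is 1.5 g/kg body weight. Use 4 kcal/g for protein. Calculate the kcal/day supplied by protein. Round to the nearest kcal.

Protein = 1.5 g/kg × 64 kg = 96 g/day.
Protein energy = 96 g × 4 kcal/g = 384 kcal/day.

384 kcal/day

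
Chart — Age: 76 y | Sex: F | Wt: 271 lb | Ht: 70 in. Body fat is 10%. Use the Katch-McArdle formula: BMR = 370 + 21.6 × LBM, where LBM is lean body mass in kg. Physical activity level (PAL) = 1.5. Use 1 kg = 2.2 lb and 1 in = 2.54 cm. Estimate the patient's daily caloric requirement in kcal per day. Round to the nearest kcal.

Convert to metric: weight = 271 ÷ 2.2 = 123.1818 kg; height = 70 × 2.54 = 177.8 cm.
LBM = 123.1818 × (1 − 0.1) = 110.8636 kg. Katch-McArdle: BMR = 370 + 21.6 × 110.8636 = 2764.6545 kcal/day.
TEE = BMR × activity factor = 2764.6545 × 1.5 = 4146.9818 kcal/day.

4147 kcal per day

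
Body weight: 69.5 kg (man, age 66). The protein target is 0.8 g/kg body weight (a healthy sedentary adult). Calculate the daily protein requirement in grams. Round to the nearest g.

56 g/day

Protein = 0.8 g/kg × 69.5 kg = 55.6 g/day.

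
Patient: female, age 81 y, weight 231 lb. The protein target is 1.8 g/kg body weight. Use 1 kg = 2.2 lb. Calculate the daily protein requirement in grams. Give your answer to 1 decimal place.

189.0 g/day

Weight in kg = 231 ÷ 2.2 = 105 kg.
Protein = 1.8 g/kg × 105 kg = 189 g/day.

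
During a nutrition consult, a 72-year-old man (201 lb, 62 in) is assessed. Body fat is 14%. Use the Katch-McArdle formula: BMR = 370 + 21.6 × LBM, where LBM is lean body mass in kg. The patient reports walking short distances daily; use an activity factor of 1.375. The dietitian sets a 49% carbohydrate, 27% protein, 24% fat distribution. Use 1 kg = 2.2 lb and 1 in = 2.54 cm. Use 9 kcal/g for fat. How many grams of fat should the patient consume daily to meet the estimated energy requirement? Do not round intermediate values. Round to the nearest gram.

Convert to metric: weight = 201 ÷ 2.2 = 91.3636 kg; height = 62 × 2.54 = 157.48 cm.
LBM = 91.3636 × (1 − 0.14) = 78.5727 kg. Katch-McArdle: BMR = 370 + 21.6 × 78.5727 = 2067.1709 kcal/day.
TEE = 2067.1709 × 1.375 = 2842.36 kcal/day.
Fat energy = 24% × 2842.36 = 682.1664 kcal.
Fat = 682.1664 ÷ 9 kcal/g = 75.7963 g.

76 g/day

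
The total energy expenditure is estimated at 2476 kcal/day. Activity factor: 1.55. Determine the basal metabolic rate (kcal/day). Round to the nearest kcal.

1597 kcal/day

BMR = TEE ÷ activity factor = 2476 ÷ 1.55 = 1597.4194 kcal/day.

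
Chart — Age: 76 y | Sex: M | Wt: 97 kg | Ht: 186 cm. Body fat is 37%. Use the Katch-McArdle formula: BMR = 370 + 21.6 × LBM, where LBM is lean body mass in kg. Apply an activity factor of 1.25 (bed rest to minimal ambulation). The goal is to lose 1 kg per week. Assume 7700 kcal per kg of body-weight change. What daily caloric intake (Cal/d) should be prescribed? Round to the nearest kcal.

LBM = 97 × (1 − 0.37) = 61.11 kg. Katch-McArdle: BMR = 370 + 21.6 × 61.11 = 1689.976 kcal/day.
TEE = 1689.976 × 1.25 = 2112.47 kcal/day.
Required daily deficit = 1 × 7700 ÷ 7 = 1100 kcal/day.
Target intake = 2112.47 − 1100 = 1012.47 kcal/day.

1012 Cal/d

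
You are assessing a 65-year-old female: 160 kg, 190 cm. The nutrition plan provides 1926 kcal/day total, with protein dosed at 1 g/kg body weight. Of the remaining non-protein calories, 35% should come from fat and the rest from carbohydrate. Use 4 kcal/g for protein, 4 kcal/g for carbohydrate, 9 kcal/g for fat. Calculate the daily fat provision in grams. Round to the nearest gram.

Protein = 1 × 160 = 160 g → 160 × 4 = 640 kcal.
Non-protein calories = 1926 − 640 = 1286 kcal.
Fat: 35% × 1286 = 450.1 kcal; carbohydrate: 835.9 kcal.
Fat: 450.1 kcal ÷ 9 kcal/g = 50.0111 g.

50 g/day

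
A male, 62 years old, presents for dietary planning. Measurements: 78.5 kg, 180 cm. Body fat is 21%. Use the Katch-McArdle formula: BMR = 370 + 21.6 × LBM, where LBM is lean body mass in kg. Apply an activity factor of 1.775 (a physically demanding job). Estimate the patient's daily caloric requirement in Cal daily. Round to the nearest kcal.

LBM = 78.5 × (1 − 0.21) = 62.015 kg. Katch-McArdle: BMR = 370 + 21.6 × 62.015 = 1709.524 kcal/day.
TEE = BMR × activity factor = 1709.524 × 1.775 = 3034.4051 kcal/day.

3034 Cal daily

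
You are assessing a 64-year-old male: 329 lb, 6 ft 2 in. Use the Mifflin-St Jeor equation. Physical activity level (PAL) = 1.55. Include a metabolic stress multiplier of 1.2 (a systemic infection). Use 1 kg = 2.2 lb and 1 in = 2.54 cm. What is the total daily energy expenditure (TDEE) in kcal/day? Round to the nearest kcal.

4381 kcal/day

Convert to metric: weight = 329 ÷ 2.2 = 149.5455 kg; height = (6×12 + 2) × 2.54 = 74 × 2.54 = 187.96 cm.
Mifflin-St Jeor (male): BMR = 10(149.5455) + 6.25(187.96) − 5(64) + 5 = 1495.4545 + 1174.75 − 320 + 5 = 2355.2045 kcal/day.
TEE = BMR × activity factor = 2355.2045 × 1.55 = 3650.567 kcal/day.
Apply stress factor: 3650.567 × 1.2 = 4380.6805 kcal/day.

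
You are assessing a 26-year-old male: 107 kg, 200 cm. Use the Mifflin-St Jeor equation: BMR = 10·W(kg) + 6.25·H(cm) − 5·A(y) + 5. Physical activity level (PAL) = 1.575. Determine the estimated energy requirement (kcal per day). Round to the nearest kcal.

3457 kcal per day

Mifflin-St Jeor (male): BMR = 10(107) + 6.25(200) − 5(26) + 5 = 1070 + 1250 − 130 + 5 = 2195 kcal/day.
TEE = BMR × activity factor = 2195 × 1.575 = 3457.125 kcal/day.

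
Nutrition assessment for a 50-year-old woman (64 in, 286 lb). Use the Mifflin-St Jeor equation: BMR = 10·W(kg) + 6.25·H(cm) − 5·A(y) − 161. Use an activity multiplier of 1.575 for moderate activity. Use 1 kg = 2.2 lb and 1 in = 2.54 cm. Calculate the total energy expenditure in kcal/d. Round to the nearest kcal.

3000 kcal/d

Convert to metric: weight = 286 ÷ 2.2 = 130 kg; height = 64 × 2.54 = 162.56 cm.
Mifflin-St Jeor (female): BMR = 10(130) + 6.25(162.56) − 5(50) − 161 = 1300 + 1016 − 250 − 161 = 1905 kcal/day.
TEE = BMR × activity factor = 1905 × 1.575 = 3000.375 kcal/day.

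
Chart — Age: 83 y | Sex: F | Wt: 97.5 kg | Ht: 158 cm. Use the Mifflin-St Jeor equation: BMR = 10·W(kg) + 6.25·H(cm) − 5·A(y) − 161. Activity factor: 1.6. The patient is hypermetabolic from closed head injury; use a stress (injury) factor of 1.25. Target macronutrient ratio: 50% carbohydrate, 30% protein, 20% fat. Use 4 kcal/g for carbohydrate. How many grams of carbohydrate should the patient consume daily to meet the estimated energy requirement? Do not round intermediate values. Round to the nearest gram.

347 g/day

Mifflin-St Jeor (female): BMR = 10(97.5) + 6.25(158) − 5(83) − 161 = 975 + 987.5 − 415 − 161 = 1386.5 kcal/day.
TEE = 1386.5 × 1.6 = 2218.4 kcal/day.
With stress factor 1.25: 2218.4 × 1.25 = 2773 kcal/day.
Carbohydrate energy = 50% × 2773 = 1386.5 kcal.
Carbohydrate = 1386.5 ÷ 4 kcal/g = 346.625 g.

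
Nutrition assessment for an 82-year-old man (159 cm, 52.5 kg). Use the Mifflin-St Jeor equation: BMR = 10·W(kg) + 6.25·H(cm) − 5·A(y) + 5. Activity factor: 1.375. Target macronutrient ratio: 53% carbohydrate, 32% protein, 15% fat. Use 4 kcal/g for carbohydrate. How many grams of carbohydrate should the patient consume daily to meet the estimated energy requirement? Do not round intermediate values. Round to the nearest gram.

Mifflin-St Jeor (male): BMR = 10(52.5) + 6.25(159) − 5(82) + 5 = 525 + 993.75 − 410 + 5 = 1113.75 kcal/day.
TEE = 1113.75 × 1.375 = 1531.4063 kcal/day.
Carbohydrate energy = 53% × 1531.4063 = 811.6453 kcal.
Carbohydrate = 811.6453 ÷ 4 kcal/g = 202.9113 g.

203 g/day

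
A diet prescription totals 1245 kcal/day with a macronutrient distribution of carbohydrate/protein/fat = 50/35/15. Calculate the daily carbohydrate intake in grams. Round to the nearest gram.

156 g/day

Carbohydrate energy = 50% × 1245 = 622.5 kcal.
At 4 kcal/g: 622.5 ÷ 4 = 155.625 g.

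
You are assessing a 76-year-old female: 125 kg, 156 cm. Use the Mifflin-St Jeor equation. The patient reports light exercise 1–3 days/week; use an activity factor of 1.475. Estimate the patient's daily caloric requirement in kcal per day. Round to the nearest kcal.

2484 kcal per day

Mifflin-St Jeor (female): BMR = 10(125) + 6.25(156) − 5(76) − 161 = 1250 + 975 − 380 − 161 = 1684 kcal/day.
TEE = BMR × activity factor = 1684 × 1.475 = 2483.9 kcal/day.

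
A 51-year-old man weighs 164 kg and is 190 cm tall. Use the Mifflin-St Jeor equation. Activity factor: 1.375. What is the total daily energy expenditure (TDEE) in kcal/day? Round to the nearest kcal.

Mifflin-St Jeor (male): BMR = 10(164) + 6.25(190) − 5(51) + 5 = 1640 + 1187.5 − 255 + 5 = 2577.5 kcal/day.
TEE = BMR × activity factor = 2577.5 × 1.375 = 3544.0625 kcal/day.

3544 kcal/day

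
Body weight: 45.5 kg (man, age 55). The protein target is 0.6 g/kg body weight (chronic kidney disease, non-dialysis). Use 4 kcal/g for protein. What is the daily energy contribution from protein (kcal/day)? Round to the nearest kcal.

Protein = 0.6 g/kg × 45.5 kg = 27.3 g/day.
Protein energy = 27.3 g × 4 kcal/g = 109.2 kcal/day.

109 kcal/day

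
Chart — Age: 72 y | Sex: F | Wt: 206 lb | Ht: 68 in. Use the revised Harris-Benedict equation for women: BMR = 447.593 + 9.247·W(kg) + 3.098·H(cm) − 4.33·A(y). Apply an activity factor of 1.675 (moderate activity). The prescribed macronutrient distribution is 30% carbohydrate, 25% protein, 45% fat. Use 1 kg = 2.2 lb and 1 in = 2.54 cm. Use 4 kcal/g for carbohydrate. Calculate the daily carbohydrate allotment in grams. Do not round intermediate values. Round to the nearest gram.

193 g/day

Convert to metric: weight = 206 ÷ 2.2 = 93.6364 kg; height = 68 × 2.54 = 172.72 cm.
Harris-Benedict: BMR = 447.593 + 9.247(93.6364) + 3.098(172.72) − 4.33(72) = 1536.775 kcal/day.
TEE = 1536.775 × 1.675 = 2574.0981 kcal/day.
Carbohydrate energy = 30% × 2574.0981 = 772.2294 kcal.
Carbohydrate = 772.2294 ÷ 4 kcal/g = 193.0574 g.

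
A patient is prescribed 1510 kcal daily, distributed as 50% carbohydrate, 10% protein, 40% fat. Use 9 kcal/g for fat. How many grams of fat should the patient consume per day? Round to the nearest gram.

Fat energy = 40% × 1510 = 604 kcal.
At 9 kcal/g: 604 ÷ 9 = 67.1111 g.

67 g/day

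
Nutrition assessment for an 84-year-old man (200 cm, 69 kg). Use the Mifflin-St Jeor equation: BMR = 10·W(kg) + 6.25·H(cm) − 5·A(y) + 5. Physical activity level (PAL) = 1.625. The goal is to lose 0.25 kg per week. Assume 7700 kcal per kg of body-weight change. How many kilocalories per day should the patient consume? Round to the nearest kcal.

2203 kilocalories per day

Mifflin-St Jeor (male): BMR = 10(69) + 6.25(200) − 5(84) + 5 = 690 + 1250 − 420 + 5 = 1525 kcal/day.
TEE = 1525 × 1.625 = 2478.125 kcal/day.
Required daily deficit = 0.25 × 7700 ÷ 7 = 275 kcal/day.
Target intake = 2478.125 − 275 = 2203.125 kcal/day.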